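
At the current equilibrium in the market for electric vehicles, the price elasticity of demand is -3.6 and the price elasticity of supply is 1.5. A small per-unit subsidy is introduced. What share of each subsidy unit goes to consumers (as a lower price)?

Consumer share = 5/17

For a small subsidy around the equilibrium, the benefit split depends on the relative slopes, which at a point are proportional to the elasticities.
Buyer share = εs/(εs + |εd|) = 1.5/(1.5 + 3.6) = 5/17; seller share = |εd|/(εs + |εd|) = 12/17.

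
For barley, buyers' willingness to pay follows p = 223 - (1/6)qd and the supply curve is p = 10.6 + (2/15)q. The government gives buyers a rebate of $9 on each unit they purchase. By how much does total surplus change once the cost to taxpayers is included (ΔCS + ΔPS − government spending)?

Pre-subsidy: 223 - (1/6)q = 10.6 + (2/15)q gives q* = 708 and p* = 105.
With the rebate, buyers effectively pay pb = ps − 9, where ps is the price sellers receive.
On the curves, pb = 223 - (1/6)q and ps = 10.6 + (2/15)q; the wedge ps − pb = 9 gives 10.6 + (2/15)q − (223 - (1/6)q) = 9, so q' = 738.
Then pb = 223 − (1/6)·738 = 100 and ps = 10.6 + (2/15)·738 = 109.
ΔCS = ½(708 + 738)(105 − 100) = 3615; ΔPS = ½(708 + 738)(109 − 105) = 2892.
Government spending = 9 × 738 = 6642.
Net change = 3615 + 2892 − 6642 = -135. The loss equals the DWL triangle ½·9·30.

Net change in total surplus = -$135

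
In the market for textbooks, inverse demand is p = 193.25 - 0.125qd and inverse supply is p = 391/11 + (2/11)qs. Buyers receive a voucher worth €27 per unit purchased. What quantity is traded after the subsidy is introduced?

Pre-subsidy: 193.25 - 0.125q = 391/11 + (2/11)q gives q* = 514 and p* = 129.
With the rebate, buyers effectively pay pb = ps − 27, where ps is the price sellers receive.
On the curves, pb = 193.25 - 0.125q and ps = 391/11 + (2/11)q; the wedge ps − pb = 27 gives 391/11 + (2/11)q − (193.25 - 0.125q) = 27, so q' = 602.
Then pb = 193.25 − 0.125·602 = 118 and ps = 391/11 + (2/11)·602 = 145.

q' = 602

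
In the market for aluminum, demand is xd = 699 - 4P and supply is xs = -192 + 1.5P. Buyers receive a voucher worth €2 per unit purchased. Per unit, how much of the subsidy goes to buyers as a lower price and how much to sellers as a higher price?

Pre-subsidy: 699 - 4P = -192 + 1.5P gives P* = 162, x* = 51.
With the rebate, buyers effectively pay Pb = Ps − 2, where Ps is the price sellers receive.
Demand in terms of Ps becomes xd = 699 − 4(Ps − 2) = 707 - 4Ps. Setting this equal to supply: 707 - 4Ps = -192 + 1.5Ps, so Ps = 1798/11.
Buyers pay Pb = 1798/11 − 2 = 1776/11; x' = -192 + 1.5·(1798/11) = 585/11.
Buyers' price falls by P* − Pb = 162 − 1776/11 = 6/11; sellers' price rises by Ps − P* = 1798/11 − 162 = 16/11.

Buyers gain 6/11 per unit; sellers gain 16/11 per unit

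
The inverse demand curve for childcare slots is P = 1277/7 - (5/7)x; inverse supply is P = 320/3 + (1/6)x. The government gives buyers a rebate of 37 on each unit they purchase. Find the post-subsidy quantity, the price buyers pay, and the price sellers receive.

Pre-subsidy: 1277/7 - (5/7)x = 320/3 + (1/6)x gives x* = 86 and P* = 121.
With the rebate, buyers effectively pay Pb = Ps − 37, where Ps is the price sellers receive.
On the curves, Pb = 1277/7 - (5/7)x and Ps = 320/3 + (1/6)x; the wedge Ps − Pb = 37 gives 320/3 + (1/6)x − (1277/7 - (5/7)x) = 37, so x' = 128.
Then Pb = 1277/7 − (5/7)·128 = 91 and Ps = 320/3 + (1/6)·128 = 128.

x' = 128; buyers pay 91; sellers receive 128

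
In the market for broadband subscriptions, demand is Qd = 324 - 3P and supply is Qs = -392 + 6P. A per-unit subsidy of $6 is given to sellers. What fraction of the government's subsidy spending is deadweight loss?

Pre-subsidy: 324 - 3P = -392 + 6P gives P* = 716/9, Q* = 256/3.
With the subsidy, sellers receive Ps = Pb + 6 for each unit, where Pb is the price buyers pay.
Supply in terms of Pb becomes Qs = -392 + 6(Pb + 6) = -356 + 6Pb. Setting this equal to demand: 324 - 3Pb = -356 + 6Pb, so Pb = 680/9.
Sellers receive Ps = 680/9 + 6 = 734/9; Q' = 324 − 3·(680/9) = 292/3.
ΔCS = ½(256/3 + 292/3)(716/9 − 680/9) = 1096/3; ΔPS = ½(256/3 + 292/3)(734/9 − 716/9) = 548/3.
Government spending = 6 × 292/3 = 584.
DWL = ½ × 6 × (292/3 − 256/3) = 36; fraction = 36 / 584 = 9/146.

DWL / government spending = 9/146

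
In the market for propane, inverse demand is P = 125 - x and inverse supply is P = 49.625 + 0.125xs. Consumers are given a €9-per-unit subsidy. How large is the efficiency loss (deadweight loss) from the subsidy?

Deadweight loss = €36

Pre-subsidy: 125 - x = 49.625 + 0.125x gives x* = 67 and P* = 58.
With the rebate, buyers effectively pay Pb = Ps − 9, where Ps is the price sellers receive.
On the curves, Pb = 125 - x and Ps = 49.625 + 0.125x; the wedge Ps − Pb = 9 gives 49.625 + 0.125x − (125 - x) = 9, so x' = 75.
Then Pb = 125 − 1·75 = 50 and Ps = 49.625 + 0.125·75 = 59.
The subsidy expands output by 75 − 67 = 8 past the efficient level; on those units the gap between marginal cost and willingness to pay runs from 0 up to 9.
DWL = ½ × 9 × 8 = 36.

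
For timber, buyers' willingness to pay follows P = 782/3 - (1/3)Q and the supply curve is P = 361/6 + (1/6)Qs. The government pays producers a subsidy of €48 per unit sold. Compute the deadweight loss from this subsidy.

Deadweight loss = €2304

Pre-subsidy: 782/3 - (1/3)Q = 361/6 + (1/6)Q gives Q* = 401 and P* = 127.
With the subsidy, sellers receive Ps = Pb + 48 for each unit, where Pb is the price buyers pay.
On the curves, Pb = 782/3 - (1/3)Q and Ps = 361/6 + (1/6)Q; the wedge Ps − Pb = 48 gives 361/6 + (1/6)Q − (782/3 - (1/3)Q) = 48, so Q' = 497.
Then Pb = 782/3 − (1/3)·497 = 95 and Ps = 361/6 + (1/6)·497 = 143.
The subsidy expands output by 497 − 401 = 96 past the efficient level; on those units the gap between marginal cost and willingness to pay runs from 0 up to 48.
DWL = ½ × 48 × 96 = 2304.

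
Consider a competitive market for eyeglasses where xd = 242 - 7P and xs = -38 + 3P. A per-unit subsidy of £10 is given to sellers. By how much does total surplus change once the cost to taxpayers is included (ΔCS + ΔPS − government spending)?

Net change in total surplus = -£105

Pre-subsidy: 242 - 7P = -38 + 3P gives P* = 28, x* = 46.
With the subsidy, sellers receive Ps = Pb + 10 for each unit, where Pb is the price buyers pay.
Supply in terms of Pb becomes xs = -38 + 3(Pb + 10) = -8 + 3Pb. Setting this equal to demand: 242 - 7Pb = -8 + 3Pb, so Pb = 25.
Sellers receive Ps = 25 + 10 = 35; x' = 242 − 7·25 = 67.
ΔCS = ½(46 + 67)(28 − 25) = 169.5; ΔPS = ½(46 + 67)(35 − 28) = 395.5.
Government spending = 10 × 67 = 670.
Net change = 169.5 + 395.5 − 670 = -105. The loss equals the DWL triangle ½·10·21.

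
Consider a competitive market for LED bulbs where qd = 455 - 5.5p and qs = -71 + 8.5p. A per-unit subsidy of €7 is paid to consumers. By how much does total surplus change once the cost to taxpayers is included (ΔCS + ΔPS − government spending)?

Net change in total surplus = -€81.8125

Pre-subsidy: 455 - 5.5p = -71 + 8.5p gives p* = 263/7, q* = 3477/14.
With the rebate, buyers effectively pay pb = ps − 7, where ps is the price sellers receive.
Demand in terms of ps becomes qd = 455 − 5.5(ps − 7) = 493.5 - 5.5ps. Setting this equal to supply: 493.5 - 5.5ps = -71 + 8.5ps, so ps = 1129/28.
Buyers pay pb = 1129/28 − 7 = 933/28; q' = -71 + 8.5·(1129/28) = 15217/56.
ΔCS = ½(3477/14 + 15217/56)(263/7 − 933/28) = 495125/448; ΔPS = ½(3477/14 + 15217/56)(1129/28 − 263/7) = 320375/448.
Government spending = 7 × 15217/56 = 1902.125.
Net change = 495125/448 + 320375/448 − 1902.125 = -81.8125. The loss equals the DWL triangle ½·7·23.375.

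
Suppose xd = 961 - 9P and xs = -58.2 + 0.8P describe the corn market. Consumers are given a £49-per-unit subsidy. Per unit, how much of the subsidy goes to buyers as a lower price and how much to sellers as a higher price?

Buyers gain £4 per unit; sellers gain £45 per unit

Pre-subsidy: 961 - 9P = -58.2 + 0.8P gives P* = 104, x* = 25.
With the rebate, buyers effectively pay Pb = Ps − 49, where Ps is the price sellers receive.
Demand in terms of Ps becomes xd = 961 − 9(Ps − 49) = 1402 - 9Ps. Setting this equal to supply: 1402 - 9Ps = -58.2 + 0.8Ps, so Ps = 149.
Buyers pay Pb = 149 − 49 = 100; x' = -58.2 + 0.8·149 = 61.
Buyers' price falls by P* − Pb = 104 − 100 = 4; sellers' price rises by Ps − P* = 149 − 104 = 45.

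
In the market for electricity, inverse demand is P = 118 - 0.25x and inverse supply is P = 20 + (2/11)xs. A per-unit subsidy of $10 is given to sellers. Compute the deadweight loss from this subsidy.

Pre-subsidy: 118 - 0.25x = 20 + (2/11)x gives x* = 4312/19 and P* = 1164/19.
With the subsidy, sellers receive Ps = Pb + 10 for each unit, where Pb is the price buyers pay.
On the curves, Pb = 118 - 0.25x and Ps = 20 + (2/11)x; the wedge Ps − Pb = 10 gives 20 + (2/11)x − (118 - 0.25x) = 10, so x' = 4752/19.
Then Pb = 118 − 0.25·(4752/19) = 1054/19 and Ps = 20 + (2/11)·(4752/19) = 1244/19.
The subsidy expands output by 4752/19 − 4312/19 = 440/19 past the efficient level; on those units the gap between marginal cost and willingness to pay runs from 0 up to 10.
DWL = ½ × 10 × 440/19 = 2200/19.

Deadweight loss = 2200/19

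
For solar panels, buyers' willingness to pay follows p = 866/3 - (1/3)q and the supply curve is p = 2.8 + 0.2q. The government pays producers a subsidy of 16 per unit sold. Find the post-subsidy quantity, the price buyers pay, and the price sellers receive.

q' = 566; buyers pay 100; sellers receive 116

Pre-subsidy: 866/3 - (1/3)q = 2.8 + 0.2q gives q* = 536 and p* = 110.
With the subsidy, sellers receive ps = pb + 16 for each unit, where pb is the price buyers pay.
On the curves, pb = 866/3 - (1/3)q and ps = 2.8 + 0.2q; the wedge ps − pb = 16 gives 2.8 + 0.2q − (866/3 - (1/3)q) = 16, so q' = 566.
Then pb = 866/3 − (1/3)·566 = 100 and ps = 2.8 + 0.2·566 = 116.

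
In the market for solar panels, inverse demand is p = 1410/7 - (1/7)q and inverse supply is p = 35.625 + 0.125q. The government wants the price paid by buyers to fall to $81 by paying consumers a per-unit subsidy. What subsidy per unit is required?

Required subsidy s = $60 per unit

At a buyer price of 81, quantity demanded is 1410 − 7·81 = 843.
Sellers supply 843 only when they receive ps = 35.625 + 0.125·843 = 141.
s = ps − pb = 141 − 81 = 60.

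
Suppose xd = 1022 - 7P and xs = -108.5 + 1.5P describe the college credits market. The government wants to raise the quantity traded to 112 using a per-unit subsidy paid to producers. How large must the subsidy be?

At x = 112, invert demand for the buyer price: Pb = (1022 − 112)/7 = 130; invert supply for the seller price: Ps = (112 − (-108.5))/1.5 = 147.
The subsidy must fill the gap: s = Ps − Pb = 147 − 130 = 17.

Required subsidy s = 17 per unit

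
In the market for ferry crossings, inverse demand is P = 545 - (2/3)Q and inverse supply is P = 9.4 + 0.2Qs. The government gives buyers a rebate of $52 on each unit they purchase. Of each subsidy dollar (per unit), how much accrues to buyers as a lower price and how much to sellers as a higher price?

Pre-subsidy: 545 - (2/3)Q = 9.4 + 0.2Q gives Q* = 618 and P* = 133.
With the rebate, buyers effectively pay Pb = Ps − 52, where Ps is the price sellers receive.
On the curves, Pb = 545 - (2/3)Q and Ps = 9.4 + 0.2Q; the wedge Ps − Pb = 52 gives 9.4 + 0.2Q − (545 - (2/3)Q) = 52, so Q' = 678.
Then Pb = 545 − (2/3)·678 = 93 and Ps = 9.4 + 0.2·678 = 145.
Buyers' price falls by P* − Pb = 133 − 93 = 40; sellers' price rises by Ps − P* = 145 − 133 = 12.

Buyers gain $40 per unit; sellers gain $12 per unit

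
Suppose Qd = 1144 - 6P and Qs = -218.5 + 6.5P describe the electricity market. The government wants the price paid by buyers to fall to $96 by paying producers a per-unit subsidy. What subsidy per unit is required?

At a buyer price of 96, quantity demanded is 1144 − 6·96 = 568.
Sellers supply 568 only when they receive Ps with -218.5 + 6.5·Ps = 568, i.e. Ps = 121.
s = Ps − Pb = 121 − 96 = 25.

Required subsidy s = $25 per unit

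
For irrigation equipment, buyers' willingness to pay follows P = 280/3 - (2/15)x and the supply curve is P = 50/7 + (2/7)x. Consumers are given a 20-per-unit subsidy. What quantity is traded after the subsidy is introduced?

x' = 5575/22

Pre-subsidy: 280/3 - (2/15)x = 50/7 + (2/7)x gives x* = 4525/22 and P* = 725/11.
With the rebate, buyers effectively pay Pb = Ps − 20, where Ps is the price sellers receive.
On the curves, Pb = 280/3 - (2/15)x and Ps = 50/7 + (2/7)x; the wedge Ps − Pb = 20 gives 50/7 + (2/7)x − (280/3 - (2/15)x) = 20, so x' = 5575/22.
Then Pb = 280/3 − (2/15)·(5575/22) = 655/11 and Ps = 50/7 + (2/7)·(5575/22) = 875/11.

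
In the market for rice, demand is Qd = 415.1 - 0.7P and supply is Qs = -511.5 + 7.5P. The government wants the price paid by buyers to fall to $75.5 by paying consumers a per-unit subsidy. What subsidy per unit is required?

Required subsidy s = $41 per unit

At a buyer price of 75.5, quantity demanded is 415.1 − 0.7·75.5 = 362.25.
Sellers supply 362.25 only when they receive Ps with -511.5 + 7.5·Ps = 362.25, i.e. Ps = 116.5.
s = Ps − Pb = 116.5 − 75.5 = 41.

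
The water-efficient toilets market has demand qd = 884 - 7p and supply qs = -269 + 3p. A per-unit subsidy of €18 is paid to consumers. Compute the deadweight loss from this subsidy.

Deadweight loss = €340.2

Pre-subsidy: 884 - 7p = -269 + 3p gives p* = 115.3, q* = 76.9.
With the rebate, buyers effectively pay pb = ps − 18, where ps is the price sellers receive.
Demand in terms of ps becomes qd = 884 − 7(ps − 18) = 1010 - 7ps. Setting this equal to supply: 1010 - 7ps = -269 + 3ps, so ps = 127.9.
Buyers pay pb = 127.9 − 18 = 109.9; q' = -269 + 3·127.9 = 114.7.
The subsidy expands output by 114.7 − 76.9 = 37.8 past the efficient level; on those units the gap between marginal cost and willingness to pay runs from 0 up to 18.
DWL = ½ × 18 × 37.8 = 340.2.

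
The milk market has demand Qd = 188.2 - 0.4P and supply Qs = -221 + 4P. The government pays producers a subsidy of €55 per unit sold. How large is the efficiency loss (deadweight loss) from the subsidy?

Deadweight loss = €550

Pre-subsidy: 188.2 - 0.4P = -221 + 4P gives P* = 93, Q* = 151.
With the subsidy, sellers receive Ps = Pb + 55 for each unit, where Pb is the price buyers pay.
Supply in terms of Pb becomes Qs = -221 + 4(Pb + 55) = -1 + 4Pb. Setting this equal to demand: 188.2 - 0.4Pb = -1 + 4Pb, so Pb = 43.
Sellers receive Ps = 43 + 55 = 98; Q' = 188.2 − 0.4·43 = 171.
The subsidy expands output by 171 − 151 = 20 past the efficient level; on those units the gap between marginal cost and willingness to pay runs from 0 up to 55.
DWL = ½ × 55 × 20 = 550.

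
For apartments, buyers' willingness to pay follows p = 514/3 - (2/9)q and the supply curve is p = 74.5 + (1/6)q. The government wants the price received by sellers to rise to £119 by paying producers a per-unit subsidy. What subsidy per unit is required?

At a seller price of 119, quantity supplied is -447 + 6·119 = 267.
Buyers absorb 267 only when they pay pb = 514/3 − (2/9)·267 = 112.
s = ps − pb = 119 − 112 = 7.

Required subsidy s = £7 per unit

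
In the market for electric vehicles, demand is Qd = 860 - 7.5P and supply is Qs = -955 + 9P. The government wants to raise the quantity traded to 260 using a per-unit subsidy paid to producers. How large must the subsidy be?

Required subsidy s = 55 per unit

At Q = 260, invert demand for the buyer price: Pb = (860 − 260)/7.5 = 80; invert supply for the seller price: Ps = (260 − (-955))/9 = 135.
The subsidy must fill the gap: s = Ps − Pb = 135 − 80 = 55.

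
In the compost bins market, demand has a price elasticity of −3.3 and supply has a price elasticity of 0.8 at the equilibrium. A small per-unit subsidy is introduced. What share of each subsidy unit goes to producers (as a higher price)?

For a small subsidy around the equilibrium, the benefit split depends on the relative slopes, which at a point are proportional to the elasticities.
Buyer share = εs/(εs + |εd|) = 0.8/(0.8 + 3.3) = 8/41; seller share = |εd|/(εs + |εd|) = 33/41.
So producers capture 33/41 of the subsidy.

Producer share = 33/41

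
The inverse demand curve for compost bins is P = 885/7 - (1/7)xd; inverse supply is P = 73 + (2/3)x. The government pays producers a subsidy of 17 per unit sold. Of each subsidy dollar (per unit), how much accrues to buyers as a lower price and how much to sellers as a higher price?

Buyers gain 3 per unit; sellers gain 14 per unit

Pre-subsidy: 885/7 - (1/7)x = 73 + (2/3)x gives x* = 66 and P* = 117.
With the subsidy, sellers receive Ps = Pb + 17 for each unit, where Pb is the price buyers pay.
On the curves, Pb = 885/7 - (1/7)x and Ps = 73 + (2/3)x; the wedge Ps − Pb = 17 gives 73 + (2/3)x − (885/7 - (1/7)x) = 17, so x' = 87.
Then Pb = 885/7 − (1/7)·87 = 114 and Ps = 73 + (2/3)·87 = 131.
Buyers' price falls by P* − Pb = 117 − 114 = 3; sellers' price rises by Ps − P* = 131 − 117 = 14.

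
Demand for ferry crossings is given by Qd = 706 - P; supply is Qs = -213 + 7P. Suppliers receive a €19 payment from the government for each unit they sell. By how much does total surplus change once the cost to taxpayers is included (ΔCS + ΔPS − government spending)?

Pre-subsidy: 706 - P = -213 + 7P gives P* = 114.875, Q* = 591.125.
With the subsidy, sellers receive Ps = Pb + 19 for each unit, where Pb is the price buyers pay.
Supply in terms of Pb becomes Qs = -213 + 7(Pb + 19) = -80 + 7Pb. Setting this equal to demand: 706 - Pb = -80 + 7Pb, so Pb = 98.25.
Sellers receive Ps = 98.25 + 19 = 117.25; Q' = 706 − 1·98.25 = 607.75.
ΔCS = ½(591.125 + 607.75)(114.875 − 98.25) = 9965.6484375; ΔPS = ½(591.125 + 607.75)(117.25 − 114.875) = 1423.6640625.
Government spending = 19 × 607.75 = 11547.25.
Net change = 9965.6484375 + 1423.6640625 − 11547.25 = -157.9375. The loss equals the DWL triangle ½·19·16.625.

Net change in total surplus = -€157.9375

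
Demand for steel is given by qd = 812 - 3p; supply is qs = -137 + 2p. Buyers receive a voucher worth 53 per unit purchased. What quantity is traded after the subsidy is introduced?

q' = 306.2

Pre-subsidy: 812 - 3p = -137 + 2p gives p* = 189.8, q* = 242.6.
With the rebate, buyers effectively pay pb = ps − 53, where ps is the price sellers receive.
Demand in terms of ps becomes qd = 812 − 3(ps − 53) = 971 - 3ps. Setting this equal to supply: 971 - 3ps = -137 + 2ps, so ps = 221.6.
Buyers pay pb = 221.6 − 53 = 168.6; q' = -137 + 2·221.6 = 306.2.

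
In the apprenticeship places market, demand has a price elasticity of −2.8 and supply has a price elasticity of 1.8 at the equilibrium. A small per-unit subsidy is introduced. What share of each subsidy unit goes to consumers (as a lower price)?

Consumer share = 9/23

For a small subsidy around the equilibrium, the benefit split depends on the relative slopes, which at a point are proportional to the elasticities.
Buyer share = εs/(εs + |εd|) = 1.8/(1.8 + 2.8) = 9/23; seller share = |εd|/(εs + |εd|) = 14/23.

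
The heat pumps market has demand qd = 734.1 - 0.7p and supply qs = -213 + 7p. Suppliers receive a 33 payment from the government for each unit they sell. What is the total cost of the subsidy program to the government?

Government cost = 22077

Pre-subsidy: 734.1 - 0.7p = -213 + 7p gives p* = 123, q* = 648.
With the subsidy, sellers receive ps = pb + 33 for each unit, where pb is the price buyers pay.
Supply in terms of pb becomes qs = -213 + 7(pb + 33) = 18 + 7pb. Setting this equal to demand: 734.1 - 0.7pb = 18 + 7pb, so pb = 93.
Sellers receive ps = 93 + 33 = 126; q' = 734.1 − 0.7·93 = 669.
Government outlay = subsidy × quantity = 33 × 669 = 22077.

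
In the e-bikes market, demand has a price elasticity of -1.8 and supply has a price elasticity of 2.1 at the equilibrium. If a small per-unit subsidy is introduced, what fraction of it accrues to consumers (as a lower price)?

For a small subsidy around the equilibrium, the benefit split depends on the relative slopes, which at a point are proportional to the elasticities.
Buyer share = εs/(εs + |εd|) = 2.1/(2.1 + 1.8) = 7/13; seller share = |εd|/(εs + |εd|) = 6/13.

Consumer share = 7/13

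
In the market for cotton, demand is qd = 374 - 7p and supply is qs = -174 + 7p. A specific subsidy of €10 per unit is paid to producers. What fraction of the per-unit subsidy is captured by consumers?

Consumer share = 0.5

Pre-subsidy: 374 - 7p = -174 + 7p gives p* = 274/7, q* = 100.
With the subsidy, sellers receive ps = pb + 10 for each unit, where pb is the price buyers pay.
Supply in terms of pb becomes qs = -174 + 7(pb + 10) = -104 + 7pb. Setting this equal to demand: 374 - 7pb = -104 + 7pb, so pb = 239/7.
Sellers receive ps = 239/7 + 10 = 309/7; q' = 374 − 7·(239/7) = 135.
Buyers' price falls by p* − pb = 274/7 − 239/7 = 5; sellers' price rises by ps − p* = 309/7 − 274/7 = 5.
So consumers capture 5/10 = 0.5 of each unit of subsidy.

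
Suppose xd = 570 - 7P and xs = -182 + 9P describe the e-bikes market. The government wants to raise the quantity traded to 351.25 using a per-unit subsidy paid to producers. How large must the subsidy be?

Required subsidy s = 28 per unit

At x = 351.25, invert demand for the buyer price: Pb = (570 − 351.25)/7 = 31.25; invert supply for the seller price: Ps = (351.25 − (-182))/9 = 59.25.
The subsidy must fill the gap: s = Ps − Pb = 59.25 − 31.25 = 28.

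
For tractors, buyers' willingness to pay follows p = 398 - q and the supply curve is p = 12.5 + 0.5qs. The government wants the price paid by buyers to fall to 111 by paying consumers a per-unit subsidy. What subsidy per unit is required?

At a buyer price of 111, quantity demanded is 398 − 1·111 = 287.
Sellers supply 287 only when they receive ps = 12.5 + 0.5·287 = 156.
s = ps − pb = 156 − 111 = 45.

Required subsidy s = 45 per unit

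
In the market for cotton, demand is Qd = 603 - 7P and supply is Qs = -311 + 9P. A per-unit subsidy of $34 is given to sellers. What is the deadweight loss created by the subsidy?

Deadweight loss = $2275.875

Pre-subsidy: 603 - 7P = -311 + 9P gives P* = 57.125, Q* = 203.125.
With the subsidy, sellers receive Ps = Pb + 34 for each unit, where Pb is the price buyers pay.
Supply in terms of Pb becomes Qs = -311 + 9(Pb + 34) = -5 + 9Pb. Setting this equal to demand: 603 - 7Pb = -5 + 9Pb, so Pb = 38.
Sellers receive Ps = 38 + 34 = 72; Q' = 603 − 7·38 = 337.
The subsidy expands output by 337 − 203.125 = 133.875 past the efficient level; on those units the gap between marginal cost and willingness to pay runs from 0 up to 34.
DWL = ½ × 34 × 133.875 = 2275.875.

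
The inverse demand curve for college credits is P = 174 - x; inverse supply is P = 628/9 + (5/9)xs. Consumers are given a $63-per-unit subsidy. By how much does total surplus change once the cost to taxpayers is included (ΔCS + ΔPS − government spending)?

Net change in total surplus = -$1275.75

Pre-subsidy: 174 - x = 628/9 + (5/9)x gives x* = 67 and P* = 107.
With the rebate, buyers effectively pay Pb = Ps − 63, where Ps is the price sellers receive.
On the curves, Pb = 174 - x and Ps = 628/9 + (5/9)x; the wedge Ps − Pb = 63 gives 628/9 + (5/9)x − (174 - x) = 63, so x' = 107.5.
Then Pb = 174 − 1·107.5 = 66.5 and Ps = 628/9 + (5/9)·107.5 = 129.5.
ΔCS = ½(67 + 107.5)(107 − 66.5) = 3533.625; ΔPS = ½(67 + 107.5)(129.5 − 107) = 1963.125.
Government spending = 63 × 107.5 = 6772.5.
Net change = 3533.625 + 1963.125 − 6772.5 = -1275.75. The loss equals the DWL triangle ½·63·40.5.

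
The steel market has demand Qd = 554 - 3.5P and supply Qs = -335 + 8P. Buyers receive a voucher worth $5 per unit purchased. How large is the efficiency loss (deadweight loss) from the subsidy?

Deadweight loss = 700/23

Pre-subsidy: 554 - 3.5P = -335 + 8P gives P* = 1778/23, Q* = 6519/23.
With the rebate, buyers effectively pay Pb = Ps − 5, where Ps is the price sellers receive.
Demand in terms of Ps becomes Qd = 554 − 3.5(Ps − 5) = 571.5 - 3.5Ps. Setting this equal to supply: 571.5 - 3.5Ps = -335 + 8Ps, so Ps = 1813/23.
Buyers pay Pb = 1813/23 − 5 = 1698/23; Q' = -335 + 8·(1813/23) = 6799/23.
The subsidy expands output by 6799/23 − 6519/23 = 280/23 past the efficient level; on those units the gap between marginal cost and willingness to pay runs from 0 up to 5.
DWL = ½ × 5 × 280/23 = 700/23.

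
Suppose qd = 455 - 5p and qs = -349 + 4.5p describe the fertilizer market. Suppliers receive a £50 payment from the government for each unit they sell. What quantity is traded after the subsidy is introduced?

Pre-subsidy: 455 - 5p = -349 + 4.5p gives p* = 1608/19, q* = 605/19.
With the subsidy, sellers receive ps = pb + 50 for each unit, where pb is the price buyers pay.
Supply in terms of pb becomes qs = -349 + 4.5(pb + 50) = -124 + 4.5pb. Setting this equal to demand: 455 - 5pb = -124 + 4.5pb, so pb = 1158/19.
Sellers receive ps = 1158/19 + 50 = 2108/19; q' = 455 − 5·(1158/19) = 2855/19.

q' = 2855/19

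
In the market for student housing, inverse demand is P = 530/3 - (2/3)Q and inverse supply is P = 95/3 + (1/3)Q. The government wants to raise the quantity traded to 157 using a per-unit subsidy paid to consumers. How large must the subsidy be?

Required subsidy s = 12 per unit

At Q = 157, from the demand curve buyers pay Pb = 530/3 − (2/3)·157 = 72; from the supply curve sellers need Ps = 95/3 + (1/3)·157 = 84.
The subsidy must fill the gap: s = Ps − Pb = 84 − 72 = 12.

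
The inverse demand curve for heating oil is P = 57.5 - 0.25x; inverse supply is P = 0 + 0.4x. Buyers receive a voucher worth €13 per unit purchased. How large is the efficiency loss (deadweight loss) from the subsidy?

Deadweight loss = €130

Pre-subsidy: 57.5 - 0.25x = 0 + 0.4x gives x* = 1150/13 and P* = 460/13.
With the rebate, buyers effectively pay Pb = Ps − 13, where Ps is the price sellers receive.
On the curves, Pb = 57.5 - 0.25x and Ps = 0 + 0.4x; the wedge Ps − Pb = 13 gives 0 + 0.4x − (57.5 - 0.25x) = 13, so x' = 1410/13.
Then Pb = 57.5 − 0.25·(1410/13) = 395/13 and Ps = 0 + 0.4·(1410/13) = 564/13.
The subsidy expands output by 1410/13 − 1150/13 = 20 past the efficient level; on those units the gap between marginal cost and willingness to pay runs from 0 up to 13.
DWL = ½ × 13 × 20 = 130.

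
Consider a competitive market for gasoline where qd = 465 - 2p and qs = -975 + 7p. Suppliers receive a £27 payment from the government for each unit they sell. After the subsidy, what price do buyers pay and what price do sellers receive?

Pre-subsidy: 465 - 2p = -975 + 7p gives p* = 160, q* = 145.
With the subsidy, sellers receive ps = pb + 27 for each unit, where pb is the price buyers pay.
Supply in terms of pb becomes qs = -975 + 7(pb + 27) = -786 + 7pb. Setting this equal to demand: 465 - 2pb = -786 + 7pb, so pb = 139.
Sellers receive ps = 139 + 27 = 166; q' = 465 − 2·139 = 187.

Buyers pay £139; sellers receive £166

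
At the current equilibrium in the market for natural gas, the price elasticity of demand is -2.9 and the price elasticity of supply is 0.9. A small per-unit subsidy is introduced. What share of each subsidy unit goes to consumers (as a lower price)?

Consumer share = 9/38

For a small subsidy around the equilibrium, the benefit split depends on the relative slopes, which at a point are proportional to the elasticities.
Buyer share = εs/(εs + |εd|) = 0.9/(0.9 + 2.9) = 9/38; seller share = |εd|/(εs + |εd|) = 29/38.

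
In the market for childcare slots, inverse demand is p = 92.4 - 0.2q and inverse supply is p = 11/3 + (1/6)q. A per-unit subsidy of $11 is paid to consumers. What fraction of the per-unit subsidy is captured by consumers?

Consumer share = 6/11

Pre-subsidy: 92.4 - 0.2q = 11/3 + (1/6)q gives q* = 242 and p* = 44.
With the rebate, buyers effectively pay pb = ps − 11, where ps is the price sellers receive.
On the curves, pb = 92.4 - 0.2q and ps = 11/3 + (1/6)q; the wedge ps − pb = 11 gives 11/3 + (1/6)q − (92.4 - 0.2q) = 11, so q' = 272.
Then pb = 92.4 − 0.2·272 = 38 and ps = 11/3 + (1/6)·272 = 49.
Buyers' price falls by p* − pb = 44 − 38 = 6; sellers' price rises by ps − p* = 49 − 44 = 5.
So consumers capture 6/11 = 6/11 of each unit of subsidy.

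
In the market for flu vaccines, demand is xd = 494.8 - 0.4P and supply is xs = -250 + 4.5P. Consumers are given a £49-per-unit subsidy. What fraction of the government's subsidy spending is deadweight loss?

Pre-subsidy: 494.8 - 0.4P = -250 + 4.5P gives P* = 152, x* = 434.
With the rebate, buyers effectively pay Pb = Ps − 49, where Ps is the price sellers receive.
Demand in terms of Ps becomes xd = 494.8 − 0.4(Ps − 49) = 514.4 - 0.4Ps. Setting this equal to supply: 514.4 - 0.4Ps = -250 + 4.5Ps, so Ps = 156.
Buyers pay Pb = 156 − 49 = 107; x' = -250 + 4.5·156 = 452.
ΔCS = ½(434 + 452)(152 − 107) = 19935; ΔPS = ½(434 + 452)(156 − 152) = 1772.
Government spending = 49 × 452 = 22148.
DWL = ½ × 49 × (452 − 434) = 441; fraction = 441 / 22148 = 9/452.

DWL / government spending = 9/452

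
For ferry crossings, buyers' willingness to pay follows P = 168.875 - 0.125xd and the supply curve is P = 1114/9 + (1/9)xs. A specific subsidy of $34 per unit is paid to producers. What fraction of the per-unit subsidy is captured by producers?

Producer share = 8/17

Pre-subsidy: 168.875 - 0.125x = 1114/9 + (1/9)x gives x* = 191 and P* = 145.
With the subsidy, sellers receive Ps = Pb + 34 for each unit, where Pb is the price buyers pay.
On the curves, Pb = 168.875 - 0.125x and Ps = 1114/9 + (1/9)x; the wedge Ps − Pb = 34 gives 1114/9 + (1/9)x − (168.875 - 0.125x) = 34, so x' = 335.
Then Pb = 168.875 − 0.125·335 = 127 and Ps = 1114/9 + (1/9)·335 = 161.
Buyers' price falls by P* − Pb = 145 − 127 = 18; sellers' price rises by Ps − P* = 161 − 145 = 16.
So producers capture 16/34 = 8/17 of each unit of subsidy.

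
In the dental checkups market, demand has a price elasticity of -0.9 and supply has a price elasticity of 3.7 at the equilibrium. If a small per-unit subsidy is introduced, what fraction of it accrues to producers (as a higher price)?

Producer share = 9/46

For a small subsidy around the equilibrium, the benefit split depends on the relative slopes, which at a point are proportional to the elasticities.
Buyer share = εs/(εs + |εd|) = 3.7/(3.7 + 0.9) = 37/46; seller share = |εd|/(εs + |εd|) = 9/46.
So producers capture 9/46 of the subsidy.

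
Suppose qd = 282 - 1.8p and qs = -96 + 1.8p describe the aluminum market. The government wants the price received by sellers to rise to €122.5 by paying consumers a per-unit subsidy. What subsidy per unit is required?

Required subsidy s = €35 per unit

At a seller price of 122.5, quantity supplied is -96 + 1.8·122.5 = 124.5.
Buyers absorb 124.5 only when they pay pb with 282 − 1.8·pb = 124.5, i.e. pb = 87.5.
s = ps − pb = 122.5 − 87.5 = 35.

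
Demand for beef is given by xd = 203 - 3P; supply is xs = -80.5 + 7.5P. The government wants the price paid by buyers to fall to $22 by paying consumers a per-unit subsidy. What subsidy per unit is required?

At a buyer price of 22, quantity demanded is 203 − 3·22 = 137.
Sellers supply 137 only when they receive Ps with -80.5 + 7.5·Ps = 137, i.e. Ps = 29.
s = Ps − Pb = 29 − 22 = 7.

Required subsidy s = $7 per unit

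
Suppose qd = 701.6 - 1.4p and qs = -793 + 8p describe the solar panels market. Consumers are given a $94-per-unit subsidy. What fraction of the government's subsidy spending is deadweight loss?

Pre-subsidy: 701.6 - 1.4p = -793 + 8p gives p* = 159, q* = 479.
With the rebate, buyers effectively pay pb = ps − 94, where ps is the price sellers receive.
Demand in terms of ps becomes qd = 701.6 − 1.4(ps − 94) = 833.2 - 1.4ps. Setting this equal to supply: 833.2 - 1.4ps = -793 + 8ps, so ps = 173.
Buyers pay pb = 173 − 94 = 79; q' = -793 + 8·173 = 591.
ΔCS = ½(479 + 591)(159 − 79) = 42800; ΔPS = ½(479 + 591)(173 − 159) = 7490.
Government spending = 94 × 591 = 55554.
DWL = ½ × 94 × (591 − 479) = 5264; fraction = 5264 / 55554 = 56/591.

DWL / government spending = 56/591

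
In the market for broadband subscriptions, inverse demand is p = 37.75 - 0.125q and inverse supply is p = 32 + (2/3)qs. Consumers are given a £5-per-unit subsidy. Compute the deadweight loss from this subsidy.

Deadweight loss = 300/19

Pre-subsidy: 37.75 - 0.125q = 32 + (2/3)q gives q* = 138/19 and p* = 700/19.
With the rebate, buyers effectively pay pb = ps − 5, where ps is the price sellers receive.
On the curves, pb = 37.75 - 0.125q and ps = 32 + (2/3)q; the wedge ps − pb = 5 gives 32 + (2/3)q − (37.75 - 0.125q) = 5, so q' = 258/19.
Then pb = 37.75 − 0.125·(258/19) = 685/19 and ps = 32 + (2/3)·(258/19) = 780/19.
The subsidy expands output by 258/19 − 138/19 = 120/19 past the efficient level; on those units the gap between marginal cost and willingness to pay runs from 0 up to 5.
DWL = ½ × 5 × 120/19 = 300/19.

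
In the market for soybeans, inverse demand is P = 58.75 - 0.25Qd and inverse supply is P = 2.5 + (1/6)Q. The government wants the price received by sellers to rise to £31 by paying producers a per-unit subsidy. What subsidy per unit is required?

Required subsidy s = £15 per unit

At a seller price of 31, quantity supplied is -15 + 6·31 = 171.
Buyers absorb 171 only when they pay Pb = 58.75 − 0.25·171 = 16.
s = Ps − Pb = 31 − 16 = 15.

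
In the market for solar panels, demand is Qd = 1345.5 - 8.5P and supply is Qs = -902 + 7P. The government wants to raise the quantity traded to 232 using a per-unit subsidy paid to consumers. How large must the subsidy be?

Required subsidy s = 31 per unit

At Q = 232, invert demand for the buyer price: Pb = (1345.5 − 232)/8.5 = 131; invert supply for the seller price: Ps = (232 − (-902))/7 = 162.
The subsidy must fill the gap: s = Ps − Pb = 162 − 131 = 31.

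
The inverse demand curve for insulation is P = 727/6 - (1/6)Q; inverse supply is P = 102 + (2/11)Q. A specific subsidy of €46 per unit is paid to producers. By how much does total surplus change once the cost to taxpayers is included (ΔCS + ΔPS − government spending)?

Pre-subsidy: 727/6 - (1/6)Q = 102 + (2/11)Q gives Q* = 55 and P* = 112.
With the subsidy, sellers receive Ps = Pb + 46 for each unit, where Pb is the price buyers pay.
On the curves, Pb = 727/6 - (1/6)Q and Ps = 102 + (2/11)Q; the wedge Ps − Pb = 46 gives 102 + (2/11)Q − (727/6 - (1/6)Q) = 46, so Q' = 187.
Then Pb = 727/6 − (1/6)·187 = 90 and Ps = 102 + (2/11)·187 = 136.
ΔCS = ½(55 + 187)(112 − 90) = 2662; ΔPS = ½(55 + 187)(136 − 112) = 2904.
Government spending = 46 × 187 = 8602.
Net change = 2662 + 2904 − 8602 = -3036. The loss equals the DWL triangle ½·46·132.

Net change in total surplus = -€3036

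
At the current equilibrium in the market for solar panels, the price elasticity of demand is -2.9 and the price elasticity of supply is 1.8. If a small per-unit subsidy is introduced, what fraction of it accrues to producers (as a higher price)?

For a small subsidy around the equilibrium, the benefit split depends on the relative slopes, which at a point are proportional to the elasticities.
Buyer share = εs/(εs + |εd|) = 1.8/(1.8 + 2.9) = 18/47; seller share = |εd|/(εs + |εd|) = 29/47.
So producers capture 29/47 of the subsidy.

Producer share = 29/47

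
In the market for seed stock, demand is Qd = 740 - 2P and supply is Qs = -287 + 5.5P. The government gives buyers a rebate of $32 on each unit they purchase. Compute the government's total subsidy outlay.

Pre-subsidy: 740 - 2P = -287 + 5.5P gives P* = 2054/15, Q* = 6992/15.
With the rebate, buyers effectively pay Pb = Ps − 32, where Ps is the price sellers receive.
Demand in terms of Ps becomes Qd = 740 − 2(Ps − 32) = 804 - 2Ps. Setting this equal to supply: 804 - 2Ps = -287 + 5.5Ps, so Ps = 2182/15.
Buyers pay Pb = 2182/15 − 32 = 1702/15; Q' = -287 + 5.5·(2182/15) = 7696/15.
Government outlay = subsidy × quantity = 32 × 7696/15 = 246272/15.

Government cost = 246272/15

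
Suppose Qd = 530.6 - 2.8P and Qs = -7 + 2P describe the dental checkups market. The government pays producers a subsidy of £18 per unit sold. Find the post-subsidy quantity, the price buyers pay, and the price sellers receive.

Pre-subsidy: 530.6 - 2.8P = -7 + 2P gives P* = 112, Q* = 217.
With the subsidy, sellers receive Ps = Pb + 18 for each unit, where Pb is the price buyers pay.
Supply in terms of Pb becomes Qs = -7 + 2(Pb + 18) = 29 + 2Pb. Setting this equal to demand: 530.6 - 2.8Pb = 29 + 2Pb, so Pb = 104.5.
Sellers receive Ps = 104.5 + 18 = 122.5; Q' = 530.6 − 2.8·104.5 = 238.

Q' = 238; buyers pay £104.5; sellers receive £122.5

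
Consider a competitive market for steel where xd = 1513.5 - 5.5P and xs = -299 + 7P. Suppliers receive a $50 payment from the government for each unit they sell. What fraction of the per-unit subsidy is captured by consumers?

Consumer share = 0.56

Pre-subsidy: 1513.5 - 5.5P = -299 + 7P gives P* = 145, x* = 716.
With the subsidy, sellers receive Ps = Pb + 50 for each unit, where Pb is the price buyers pay.
Supply in terms of Pb becomes xs = -299 + 7(Pb + 50) = 51 + 7Pb. Setting this equal to demand: 1513.5 - 5.5Pb = 51 + 7Pb, so Pb = 117.
Sellers receive Ps = 117 + 50 = 167; x' = 1513.5 − 5.5·117 = 870.
Buyers' price falls by P* − Pb = 145 − 117 = 28; sellers' price rises by Ps − P* = 167 − 145 = 22.
So consumers capture 28/50 = 0.56 of each unit of subsidy.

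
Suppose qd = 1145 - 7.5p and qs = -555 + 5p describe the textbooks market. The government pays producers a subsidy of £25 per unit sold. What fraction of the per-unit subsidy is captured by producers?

Producer share = 0.6

Pre-subsidy: 1145 - 7.5p = -555 + 5p gives p* = 136, q* = 125.
With the subsidy, sellers receive ps = pb + 25 for each unit, where pb is the price buyers pay.
Supply in terms of pb becomes qs = -555 + 5(pb + 25) = -430 + 5pb. Setting this equal to demand: 1145 - 7.5pb = -430 + 5pb, so pb = 126.
Sellers receive ps = 126 + 25 = 151; q' = 1145 − 7.5·126 = 200.
Buyers' price falls by p* − pb = 136 − 126 = 10; sellers' price rises by ps − p* = 151 − 136 = 15.
So producers capture 15/25 = 0.6 of each unit of subsidy.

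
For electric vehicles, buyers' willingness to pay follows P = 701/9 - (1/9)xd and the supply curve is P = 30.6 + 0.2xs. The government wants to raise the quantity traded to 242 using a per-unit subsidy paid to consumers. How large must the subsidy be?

At x = 242, from the demand curve buyers pay Pb = 701/9 − (1/9)·242 = 51; from the supply curve sellers need Ps = 30.6 + 0.2·242 = 79.
The subsidy must fill the gap: s = Ps − Pb = 79 − 51 = 28.

Required subsidy s = 28 per unit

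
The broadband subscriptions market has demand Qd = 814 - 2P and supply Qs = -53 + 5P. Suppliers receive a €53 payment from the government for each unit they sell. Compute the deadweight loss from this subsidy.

Pre-subsidy: 814 - 2P = -53 + 5P gives P* = 867/7, Q* = 3964/7.
With the subsidy, sellers receive Ps = Pb + 53 for each unit, where Pb is the price buyers pay.
Supply in terms of Pb becomes Qs = -53 + 5(Pb + 53) = 212 + 5Pb. Setting this equal to demand: 814 - 2Pb = 212 + 5Pb, so Pb = 86.
Sellers receive Ps = 86 + 53 = 139; Q' = 814 − 2·86 = 642.
The subsidy expands output by 642 − 3964/7 = 530/7 past the efficient level; on those units the gap between marginal cost and willingness to pay runs from 0 up to 53.
DWL = ½ × 53 × 530/7 = 14045/7.

Deadweight loss = 14045/7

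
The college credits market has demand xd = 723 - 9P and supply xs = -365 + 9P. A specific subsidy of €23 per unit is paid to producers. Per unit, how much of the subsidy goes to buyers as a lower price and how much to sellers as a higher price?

Buyers gain €11.5 per unit; sellers gain €11.5 per unit

Pre-subsidy: 723 - 9P = -365 + 9P gives P* = 544/9, x* = 179.
With the subsidy, sellers receive Ps = Pb + 23 for each unit, where Pb is the price buyers pay.
Supply in terms of Pb becomes xs = -365 + 9(Pb + 23) = -158 + 9Pb. Setting this equal to demand: 723 - 9Pb = -158 + 9Pb, so Pb = 881/18.
Sellers receive Ps = 881/18 + 23 = 1295/18; x' = 723 − 9·(881/18) = 282.5.
Buyers' price falls by P* − Pb = 544/9 − 881/18 = 11.5; sellers' price rises by Ps − P* = 1295/18 − 544/9 = 11.5.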